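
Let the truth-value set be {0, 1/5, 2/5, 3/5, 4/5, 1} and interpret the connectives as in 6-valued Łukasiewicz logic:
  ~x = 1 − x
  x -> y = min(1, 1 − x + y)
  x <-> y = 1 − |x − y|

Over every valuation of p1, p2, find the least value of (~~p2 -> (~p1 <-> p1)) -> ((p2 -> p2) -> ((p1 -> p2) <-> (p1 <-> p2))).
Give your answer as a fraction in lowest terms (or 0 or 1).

3/5

Take p1 = 2/5, p2 = 4/5:
~p2 = ~4/5 = 1/5
~~p2 = ~1/5 = 4/5
~p1 = ~2/5 = 3/5
~p1 <-> p1 = 3/5 <-> 2/5 = 4/5
~~p2 -> (~p1 <-> p1) = 4/5 -> 4/5 = 1
p2 -> p2 = 4/5 -> 4/5 = 1
p1 -> p2 = 2/5 -> 4/5 = 1
p1 <-> p2 = 2/5 <-> 4/5 = 3/5
(p1 -> p2) <-> (p1 <-> p2) = 1 <-> 3/5 = 3/5
(p2 -> p2) -> ((p1 -> p2) <-> (p1 <-> p2)) = 1 -> 3/5 = 3/5
(~~p2 -> (~p1 <-> p1)) -> ((p2 -> p2) -> ((p1 -> p2) <-> (p1 <-> p2))) = 1 -> 3/5 = 3/5
No assignment yields a value below 3/5, so this is the minimum.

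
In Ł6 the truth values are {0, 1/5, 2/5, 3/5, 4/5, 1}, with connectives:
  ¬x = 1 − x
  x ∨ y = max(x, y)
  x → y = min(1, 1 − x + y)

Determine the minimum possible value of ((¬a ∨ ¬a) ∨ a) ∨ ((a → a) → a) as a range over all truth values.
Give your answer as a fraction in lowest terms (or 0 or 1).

3/5

Take a = 2/5:
¬a = ¬2/5 = 3/5
¬a = ¬2/5 = 3/5
¬a ∨ ¬a = 3/5 ∨ 3/5 = 3/5
(¬a ∨ ¬a) ∨ a = 3/5 ∨ 2/5 = 3/5
a → a = 2/5 → 2/5 = 1
(a → a) → a = 1 → 2/5 = 2/5
((¬a ∨ ¬a) ∨ a) ∨ ((a → a) → a) = 3/5 ∨ 2/5 = 3/5
No assignment yields a value below 3/5, so this is the minimum.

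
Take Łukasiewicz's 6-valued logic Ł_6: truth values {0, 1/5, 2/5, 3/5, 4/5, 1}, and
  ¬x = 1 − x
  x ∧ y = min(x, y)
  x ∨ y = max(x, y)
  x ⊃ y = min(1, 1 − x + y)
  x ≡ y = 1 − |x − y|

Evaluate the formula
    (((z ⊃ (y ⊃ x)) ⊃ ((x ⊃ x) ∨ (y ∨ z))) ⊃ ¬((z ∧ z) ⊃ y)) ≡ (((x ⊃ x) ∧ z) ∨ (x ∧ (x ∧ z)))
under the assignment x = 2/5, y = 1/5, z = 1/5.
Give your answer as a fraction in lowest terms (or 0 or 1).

4/5

y ⊃ x = 1/5 ⊃ 2/5 = 1
z ⊃ (y ⊃ x) = 1/5 ⊃ 1 = 1
x ⊃ x = 2/5 ⊃ 2/5 = 1
y ∨ z = 1/5 ∨ 1/5 = 1/5
(x ⊃ x) ∨ (y ∨ z) = 1 ∨ 1/5 = 1
(z ⊃ (y ⊃ x)) ⊃ ((x ⊃ x) ∨ (y ∨ z)) = 1 ⊃ 1 = 1
z ∧ z = 1/5 ∧ 1/5 = 1/5
(z ∧ z) ⊃ y = 1/5 ⊃ 1/5 = 1
¬((z ∧ z) ⊃ y) = ¬1 = 0
((z ⊃ (y ⊃ x)) ⊃ ((x ⊃ x) ∨ (y ∨ z))) ⊃ ¬((z ∧ z) ⊃ y) = 1 ⊃ 0 = 0
x ⊃ x = 2/5 ⊃ 2/5 = 1
(x ⊃ x) ∧ z = 1 ∧ 1/5 = 1/5
x ∧ z = 2/5 ∧ 1/5 = 1/5
x ∧ (x ∧ z) = 2/5 ∧ 1/5 = 1/5
((x ⊃ x) ∧ z) ∨ (x ∧ (x ∧ z)) = 1/5 ∨ 1/5 = 1/5
(((z ⊃ (y ⊃ x)) ⊃ ((x ⊃ x) ∨ (y ∨ z))) ⊃ ¬((z ∧ z) ⊃ y)) ≡ (((x ⊃ x) ∧ z) ∨ (x ∧ (x ∧ z))) = 0 ≡ 1/5 = 4/5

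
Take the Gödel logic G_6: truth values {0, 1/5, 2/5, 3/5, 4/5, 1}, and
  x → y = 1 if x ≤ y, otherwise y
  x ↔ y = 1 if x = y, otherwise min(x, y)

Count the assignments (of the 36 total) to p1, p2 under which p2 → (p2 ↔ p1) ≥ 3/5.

24

value 1: 21 assignments (counts)
value 4/5: 1 assignment (counts)
value 3/5: 2 assignments (counts)
value 2/5: 3 assignments
value 1/5: 4 assignments
value 0: 5 assignments
So 24 of the 36 assignments meet the threshold.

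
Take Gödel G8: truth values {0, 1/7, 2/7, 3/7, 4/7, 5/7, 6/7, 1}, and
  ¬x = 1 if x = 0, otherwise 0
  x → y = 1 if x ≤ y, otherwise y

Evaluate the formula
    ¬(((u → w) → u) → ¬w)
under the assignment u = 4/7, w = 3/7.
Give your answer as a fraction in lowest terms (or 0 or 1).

u → w = 4/7 → 3/7 = 3/7
(u → w) → u = 3/7 → 4/7 = 1
¬w = ¬3/7 = 0
((u → w) → u) → ¬w = 1 → 0 = 0
¬(((u → w) → u) → ¬w) = ¬0 = 1

1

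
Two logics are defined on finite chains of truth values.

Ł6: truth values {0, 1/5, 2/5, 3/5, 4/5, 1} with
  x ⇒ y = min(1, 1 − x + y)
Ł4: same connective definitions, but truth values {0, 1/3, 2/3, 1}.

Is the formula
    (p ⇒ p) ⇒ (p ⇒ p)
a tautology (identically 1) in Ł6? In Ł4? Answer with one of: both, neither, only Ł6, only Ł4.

both

In Ł6: every assignment gives 1 — tautology.
In Ł4: every assignment gives 1 — tautology.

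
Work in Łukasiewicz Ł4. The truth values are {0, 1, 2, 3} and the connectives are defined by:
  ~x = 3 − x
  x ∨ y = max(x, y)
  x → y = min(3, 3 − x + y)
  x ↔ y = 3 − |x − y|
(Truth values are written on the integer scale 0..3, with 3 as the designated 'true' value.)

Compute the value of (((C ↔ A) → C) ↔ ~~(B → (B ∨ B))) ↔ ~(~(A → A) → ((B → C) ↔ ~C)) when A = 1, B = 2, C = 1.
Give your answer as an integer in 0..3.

C ↔ A = 1 ↔ 1 = 3
(C ↔ A) → C = 3 → 1 = 1
B ∨ B = 2 ∨ 2 = 2
B → (B ∨ B) = 2 → 2 = 3
~(B → (B ∨ B)) = ~3 = 0
~~(B → (B ∨ B)) = ~0 = 3
((C ↔ A) → C) ↔ ~~(B → (B ∨ B)) = 1 ↔ 3 = 1
A → A = 1 → 1 = 3
~(A → A) = ~3 = 0
B → C = 2 → 1 = 2
~C = ~1 = 2
(B → C) ↔ ~C = 2 ↔ 2 = 3
~(A → A) → ((B → C) ↔ ~C) = 0 → 3 = 3
~(~(A → A) → ((B → C) ↔ ~C)) = ~3 = 0
(((C ↔ A) → C) ↔ ~~(B → (B ∨ B))) ↔ ~(~(A → A) → ((B → C) ↔ ~C)) = 1 ↔ 0 = 2

2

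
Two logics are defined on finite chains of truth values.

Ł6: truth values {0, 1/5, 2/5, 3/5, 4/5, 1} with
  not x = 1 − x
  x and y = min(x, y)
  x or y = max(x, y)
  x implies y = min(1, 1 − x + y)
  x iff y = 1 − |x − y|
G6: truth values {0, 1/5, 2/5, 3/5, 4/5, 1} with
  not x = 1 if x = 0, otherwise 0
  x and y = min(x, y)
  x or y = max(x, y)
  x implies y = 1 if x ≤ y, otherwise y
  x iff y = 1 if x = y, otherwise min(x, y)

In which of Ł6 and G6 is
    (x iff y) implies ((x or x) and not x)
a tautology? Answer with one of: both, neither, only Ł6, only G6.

neither

In Ł6: at x = 0, y = 0 the value is 0 — not a tautology.
In G6: at x = 0, y = 0 the value is 0 — not a tautology.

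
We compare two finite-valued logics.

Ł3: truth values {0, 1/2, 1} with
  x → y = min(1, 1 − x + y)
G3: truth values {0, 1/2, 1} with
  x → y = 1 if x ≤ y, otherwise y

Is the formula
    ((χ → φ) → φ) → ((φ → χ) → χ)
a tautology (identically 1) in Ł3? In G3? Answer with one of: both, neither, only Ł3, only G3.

only Ł3

In Ł3: every assignment gives 1 — tautology.
In G3: at φ = 0, χ = 1/2 the value is 1/2 — not a tautology.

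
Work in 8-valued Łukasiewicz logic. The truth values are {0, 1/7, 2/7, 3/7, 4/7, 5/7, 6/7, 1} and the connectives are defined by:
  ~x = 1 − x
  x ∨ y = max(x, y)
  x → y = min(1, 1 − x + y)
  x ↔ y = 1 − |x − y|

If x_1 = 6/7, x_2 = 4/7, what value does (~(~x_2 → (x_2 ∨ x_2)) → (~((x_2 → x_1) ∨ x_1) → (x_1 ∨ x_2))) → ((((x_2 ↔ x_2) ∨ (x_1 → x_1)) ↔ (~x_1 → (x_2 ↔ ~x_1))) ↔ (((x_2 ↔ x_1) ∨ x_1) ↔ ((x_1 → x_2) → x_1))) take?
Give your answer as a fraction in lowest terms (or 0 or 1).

~x_2 = ~4/7 = 3/7
x_2 ∨ x_2 = 4/7 ∨ 4/7 = 4/7
~x_2 → (x_2 ∨ x_2) = 3/7 → 4/7 = 1
~(~x_2 → (x_2 ∨ x_2)) = ~1 = 0
x_2 → x_1 = 4/7 → 6/7 = 1
(x_2 → x_1) ∨ x_1 = 1 ∨ 6/7 = 1
~((x_2 → x_1) ∨ x_1) = ~1 = 0
x_1 ∨ x_2 = 6/7 ∨ 4/7 = 6/7
~((x_2 → x_1) ∨ x_1) → (x_1 ∨ x_2) = 0 → 6/7 = 1
~(~x_2 → (x_2 ∨ x_2)) → (~((x_2 → x_1) ∨ x_1) → (x_1 ∨ x_2)) = 0 → 1 = 1
x_2 ↔ x_2 = 4/7 ↔ 4/7 = 1
x_1 → x_1 = 6/7 → 6/7 = 1
(x_2 ↔ x_2) ∨ (x_1 → x_1) = 1 ∨ 1 = 1
~x_1 = ~6/7 = 1/7
~x_1 = ~6/7 = 1/7
x_2 ↔ ~x_1 = 4/7 ↔ 1/7 = 4/7
~x_1 → (x_2 ↔ ~x_1) = 1/7 → 4/7 = 1
((x_2 ↔ x_2) ∨ (x_1 → x_1)) ↔ (~x_1 → (x_2 ↔ ~x_1)) = 1 ↔ 1 = 1
x_2 ↔ x_1 = 4/7 ↔ 6/7 = 5/7
(x_2 ↔ x_1) ∨ x_1 = 5/7 ∨ 6/7 = 6/7
x_1 → x_2 = 6/7 → 4/7 = 5/7
(x_1 → x_2) → x_1 = 5/7 → 6/7 = 1
((x_2 ↔ x_1) ∨ x_1) ↔ ((x_1 → x_2) → x_1) = 6/7 ↔ 1 = 6/7
(((x_2 ↔ x_2) ∨ (x_1 → x_1)) ↔ (~x_1 → (x_2 ↔ ~x_1))) ↔ (((x_2 ↔ x_1) ∨ x_1) ↔ ((x_1 → x_2) → x_1)) = 1 ↔ 6/7 = 6/7
(~(~x_2 → (x_2 ∨ x_2)) → (~((x_2 → x_1) ∨ x_1) → (x_1 ∨ x_2))) → ((((x_2 ↔ x_2) ∨ (x_1 → x_1)) ↔ (~x_1 → (x_2 ↔ ~x_1))) ↔ (((x_2 ↔ x_1) ∨ x_1) ↔ ((x_1 → x_2) → x_1))) = 1 → 6/7 = 6/7

6/7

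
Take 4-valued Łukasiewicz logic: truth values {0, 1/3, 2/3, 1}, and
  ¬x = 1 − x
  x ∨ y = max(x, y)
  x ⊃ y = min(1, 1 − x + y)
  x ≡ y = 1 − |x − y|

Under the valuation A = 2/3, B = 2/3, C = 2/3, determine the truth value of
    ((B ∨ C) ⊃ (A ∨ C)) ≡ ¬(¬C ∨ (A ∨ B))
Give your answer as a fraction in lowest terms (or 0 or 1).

B ∨ C = 2/3 ∨ 2/3 = 2/3
A ∨ C = 2/3 ∨ 2/3 = 2/3
(B ∨ C) ⊃ (A ∨ C) = 2/3 ⊃ 2/3 = 1
¬C = ¬2/3 = 1/3
A ∨ B = 2/3 ∨ 2/3 = 2/3
¬C ∨ (A ∨ B) = 1/3 ∨ 2/3 = 2/3
¬(¬C ∨ (A ∨ B)) = ¬2/3 = 1/3
((B ∨ C) ⊃ (A ∨ C)) ≡ ¬(¬C ∨ (A ∨ B)) = 1 ≡ 1/3 = 1/3

1/3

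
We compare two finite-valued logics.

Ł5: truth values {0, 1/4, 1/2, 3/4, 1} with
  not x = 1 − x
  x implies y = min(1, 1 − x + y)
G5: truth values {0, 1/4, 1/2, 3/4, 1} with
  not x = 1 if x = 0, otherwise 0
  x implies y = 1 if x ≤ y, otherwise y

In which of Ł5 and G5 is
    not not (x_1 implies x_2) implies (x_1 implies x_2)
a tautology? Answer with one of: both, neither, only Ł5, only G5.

only Ł5

In Ł5: every assignment gives 1 — tautology.
In G5: at x_1 = 1/2, x_2 = 1/4 the value is 1/4 — not a tautology.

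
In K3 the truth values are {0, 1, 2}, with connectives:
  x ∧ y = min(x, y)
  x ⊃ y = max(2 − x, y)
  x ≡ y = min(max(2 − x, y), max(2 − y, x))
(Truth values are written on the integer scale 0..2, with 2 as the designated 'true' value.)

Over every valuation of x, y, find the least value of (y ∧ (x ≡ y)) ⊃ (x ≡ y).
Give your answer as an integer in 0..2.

Take x = 0, y = 1:
x ≡ y = 0 ≡ 1 = 1
y ∧ (x ≡ y) = 1 ∧ 1 = 1
x ≡ y = 0 ≡ 1 = 1
(y ∧ (x ≡ y)) ⊃ (x ≡ y) = 1 ⊃ 1 = 1
No assignment yields a value below 1, so this is the minimum.

1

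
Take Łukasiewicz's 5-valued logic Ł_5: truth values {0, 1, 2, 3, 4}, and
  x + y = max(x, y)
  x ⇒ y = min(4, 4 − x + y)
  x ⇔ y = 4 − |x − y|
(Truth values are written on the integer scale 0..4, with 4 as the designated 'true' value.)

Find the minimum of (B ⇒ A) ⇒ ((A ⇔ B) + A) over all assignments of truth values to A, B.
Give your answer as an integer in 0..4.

2

Take A = 2, B = 0:
B ⇒ A = 0 ⇒ 2 = 4
A ⇔ B = 2 ⇔ 0 = 2
(A ⇔ B) + A = 2 + 2 = 2
(B ⇒ A) ⇒ ((A ⇔ B) + A) = 4 ⇒ 2 = 2
No assignment yields a value below 2, so this is the minimum.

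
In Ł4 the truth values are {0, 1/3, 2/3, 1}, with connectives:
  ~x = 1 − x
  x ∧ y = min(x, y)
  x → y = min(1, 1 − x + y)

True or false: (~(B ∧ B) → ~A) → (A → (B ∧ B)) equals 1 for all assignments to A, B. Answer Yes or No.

A = 0, B = 0 ↦ 1
A = 0, B = 1/3 ↦ 1
A = 0, B = 2/3 ↦ 1
A = 0, B = 1 ↦ 1
A = 1/3, B = 0 ↦ 1
A = 1/3, B = 1/3 ↦ 1
A = 1/3, B = 2/3 ↦ 1
A = 1/3, B = 1 ↦ 1
A = 2/3, B = 0 ↦ 1
A = 2/3, B = 1/3 ↦ 1
A = 2/3, B = 2/3 ↦ 1
A = 2/3, B = 1 ↦ 1
A = 1, B = 0 ↦ 1
A = 1, B = 1/3 ↦ 1
A = 1, B = 2/3 ↦ 1
A = 1, B = 1 ↦ 1
Every assignment gives a value ≥ 1.

Yes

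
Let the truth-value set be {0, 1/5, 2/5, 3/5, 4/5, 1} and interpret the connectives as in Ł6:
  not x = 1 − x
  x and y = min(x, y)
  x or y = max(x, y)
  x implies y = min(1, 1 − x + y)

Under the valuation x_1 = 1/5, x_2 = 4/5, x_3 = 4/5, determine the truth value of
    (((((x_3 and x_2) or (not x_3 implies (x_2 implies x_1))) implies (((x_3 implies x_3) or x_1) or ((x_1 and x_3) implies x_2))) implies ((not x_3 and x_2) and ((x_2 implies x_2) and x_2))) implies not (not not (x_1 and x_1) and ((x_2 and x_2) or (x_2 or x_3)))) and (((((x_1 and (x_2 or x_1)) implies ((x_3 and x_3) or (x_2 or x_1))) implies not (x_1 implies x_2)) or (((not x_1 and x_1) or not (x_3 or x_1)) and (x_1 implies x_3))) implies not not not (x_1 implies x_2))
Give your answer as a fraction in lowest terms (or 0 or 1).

x_3 and x_2 = 4/5 and 4/5 = 4/5
not x_3 = not 4/5 = 1/5
x_2 implies x_1 = 4/5 implies 1/5 = 2/5
not x_3 implies (x_2 implies x_1) = 1/5 implies 2/5 = 1
(x_3 and x_2) or (not x_3 implies (x_2 implies x_1)) = 4/5 or 1 = 1
x_3 implies x_3 = 4/5 implies 4/5 = 1
(x_3 implies x_3) or x_1 = 1 or 1/5 = 1
x_1 and x_3 = 1/5 and 4/5 = 1/5
(x_1 and x_3) implies x_2 = 1/5 implies 4/5 = 1
((x_3 implies x_3) or x_1) or ((x_1 and x_3) implies x_2) = 1 or 1 = 1
((x_3 and x_2) or (not x_3 implies (x_2 implies x_1))) implies (((x_3 implies x_3) or x_1) or ((x_1 and x_3) implies x_2)) = 1 implies 1 = 1
not x_3 = not 4/5 = 1/5
not x_3 and x_2 = 1/5 and 4/5 = 1/5
x_2 implies x_2 = 4/5 implies 4/5 = 1
(x_2 implies x_2) and x_2 = 1 and 4/5 = 4/5
(not x_3 and x_2) and ((x_2 implies x_2) and x_2) = 1/5 and 4/5 = 1/5
(((x_3 and x_2) or (not x_3 implies (x_2 implies x_1))) implies (((x_3 implies x_3) or x_1) or ((x_1 and x_3) implies x_2))) implies ((not x_3 and x_2) and ((x_2 implies x_2) and x_2)) = 1 implies 1/5 = 1/5
x_1 and x_1 = 1/5 and 1/5 = 1/5
not (x_1 and x_1) = not 1/5 = 4/5
not not (x_1 and x_1) = not 4/5 = 1/5
x_2 and x_2 = 4/5 and 4/5 = 4/5
x_2 or x_3 = 4/5 or 4/5 = 4/5
(x_2 and x_2) or (x_2 or x_3) = 4/5 or 4/5 = 4/5
not not (x_1 and x_1) and ((x_2 and x_2) or (x_2 or x_3)) = 1/5 and 4/5 = 1/5
not (not not (x_1 and x_1) and ((x_2 and x_2) or (x_2 or x_3))) = not 1/5 = 4/5
((((x_3 and x_2) or (not x_3 implies (x_2 implies x_1))) implies (((x_3 implies x_3) or x_1) or ((x_1 and x_3) implies x_2))) implies ((not x_3 and x_2) and ((x_2 implies x_2) and x_2))) implies not (not not (x_1 and x_1) and ((x_2 and x_2) or (x_2 or x_3))) = 1/5 implies 4/5 = 1
x_2 or x_1 = 4/5 or 1/5 = 4/5
x_1 and (x_2 or x_1) = 1/5 and 4/5 = 1/5
x_3 and x_3 = 4/5 and 4/5 = 4/5
x_2 or x_1 = 4/5 or 1/5 = 4/5
(x_3 and x_3) or (x_2 or x_1) = 4/5 or 4/5 = 4/5
(x_1 and (x_2 or x_1)) implies ((x_3 and x_3) or (x_2 or x_1)) = 1/5 implies 4/5 = 1
x_1 implies x_2 = 1/5 implies 4/5 = 1
not (x_1 implies x_2) = not 1 = 0
((x_1 and (x_2 or x_1)) implies ((x_3 and x_3) or (x_2 or x_1))) implies not (x_1 implies x_2) = 1 implies 0 = 0
not x_1 = not 1/5 = 4/5
not x_1 and x_1 = 4/5 and 1/5 = 1/5
x_3 or x_1 = 4/5 or 1/5 = 4/5
not (x_3 or x_1) = not 4/5 = 1/5
(not x_1 and x_1) or not (x_3 or x_1) = 1/5 or 1/5 = 1/5
x_1 implies x_3 = 1/5 implies 4/5 = 1
((not x_1 and x_1) or not (x_3 or x_1)) and (x_1 implies x_3) = 1/5 and 1 = 1/5
(((x_1 and (x_2 or x_1)) implies ((x_3 and x_3) or (x_2 or x_1))) implies not (x_1 implies x_2)) or (((not x_1 and x_1) or not (x_3 or x_1)) and (x_1 implies x_3)) = 0 or 1/5 = 1/5
x_1 implies x_2 = 1/5 implies 4/5 = 1
not (x_1 implies x_2) = not 1 = 0
not not (x_1 implies x_2) = not 0 = 1
not not not (x_1 implies x_2) = not 1 = 0
((((x_1 and (x_2 or x_1)) implies ((x_3 and x_3) or (x_2 or x_1))) implies not (x_1 implies x_2)) or (((not x_1 and x_1) or not (x_3 or x_1)) and (x_1 implies x_3))) implies not not not (x_1 implies x_2) = 1/5 implies 0 = 4/5
(((((x_3 and x_2) or (not x_3 implies (x_2 implies x_1))) implies (((x_3 implies x_3) or x_1) or ((x_1 and x_3) implies x_2))) implies ((not x_3 and x_2) and ((x_2 implies x_2) and x_2))) implies not (not not (x_1 and x_1) and ((x_2 and x_2) or (x_2 or x_3)))) and (((((x_1 and (x_2 or x_1)) implies ((x_3 and x_3) or (x_2 or x_1))) implies not (x_1 implies x_2)) or (((not x_1 and x_1) or not (x_3 or x_1)) and (x_1 implies x_3))) implies not not not (x_1 implies x_2)) = 1 and 4/5 = 4/5

4/5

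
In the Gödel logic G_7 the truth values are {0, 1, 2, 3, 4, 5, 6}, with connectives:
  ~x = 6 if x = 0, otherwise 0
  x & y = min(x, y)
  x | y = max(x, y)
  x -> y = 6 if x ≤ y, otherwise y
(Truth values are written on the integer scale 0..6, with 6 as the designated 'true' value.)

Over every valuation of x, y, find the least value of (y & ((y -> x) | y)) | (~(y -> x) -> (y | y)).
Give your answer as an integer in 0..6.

1

Take x = 0, y = 1:
y -> x = 1 -> 0 = 0
(y -> x) | y = 0 | 1 = 1
y & ((y -> x) | y) = 1 & 1 = 1
y -> x = 1 -> 0 = 0
~(y -> x) = ~0 = 6
y | y = 1 | 1 = 1
~(y -> x) -> (y | y) = 6 -> 1 = 1
(y & ((y -> x) | y)) | (~(y -> x) -> (y | y)) = 1 | 1 = 1
No assignment yields a value below 1, so this is the minimum.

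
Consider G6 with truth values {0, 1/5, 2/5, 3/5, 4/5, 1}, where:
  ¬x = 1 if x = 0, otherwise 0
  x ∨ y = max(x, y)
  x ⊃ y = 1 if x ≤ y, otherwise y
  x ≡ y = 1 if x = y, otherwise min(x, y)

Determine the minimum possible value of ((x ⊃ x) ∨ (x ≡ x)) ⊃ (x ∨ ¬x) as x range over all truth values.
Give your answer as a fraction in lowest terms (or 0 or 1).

Take x = 1/5:
x ⊃ x = 1/5 ⊃ 1/5 = 1
x ≡ x = 1/5 ≡ 1/5 = 1
(x ⊃ x) ∨ (x ≡ x) = 1 ∨ 1 = 1
¬x = ¬1/5 = 0
x ∨ ¬x = 1/5 ∨ 0 = 1/5
((x ⊃ x) ∨ (x ≡ x)) ⊃ (x ∨ ¬x) = 1 ⊃ 1/5 = 1/5
No assignment yields a value below 1/5, so this is the minimum.

1/5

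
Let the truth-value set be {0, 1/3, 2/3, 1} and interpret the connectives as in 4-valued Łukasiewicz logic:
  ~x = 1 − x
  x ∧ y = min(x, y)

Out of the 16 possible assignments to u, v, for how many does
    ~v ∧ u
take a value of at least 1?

1

u = 0, v = 0 ↦ 0  <
u = 0, v = 1/3 ↦ 0  <
u = 0, v = 2/3 ↦ 0  <
u = 0, v = 1 ↦ 0  <
u = 1/3, v = 0 ↦ 1/3  <
u = 1/3, v = 1/3 ↦ 1/3  <
u = 1/3, v = 2/3 ↦ 1/3  <
u = 1/3, v = 1 ↦ 0  <
u = 2/3, v = 0 ↦ 2/3  <
u = 2/3, v = 1/3 ↦ 2/3  <
u = 2/3, v = 2/3 ↦ 1/3  <
u = 2/3, v = 1 ↦ 0  <
u = 1, v = 0 ↦ 1  ≥
u = 1, v = 1/3 ↦ 2/3  <
u = 1, v = 2/3 ↦ 1/3  <
u = 1, v = 1 ↦ 0  <
So 1 of the 16 assignments meets the threshold.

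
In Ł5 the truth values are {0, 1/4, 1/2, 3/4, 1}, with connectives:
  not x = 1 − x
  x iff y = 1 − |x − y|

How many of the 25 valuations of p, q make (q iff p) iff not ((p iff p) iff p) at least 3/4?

14

value 1: 7 assignments (counts)
value 3/4: 7 assignments (counts)
value 1/2: 6 assignments
value 1/4: 3 assignments
value 0: 2 assignments
So 14 of the 25 assignments meet the threshold.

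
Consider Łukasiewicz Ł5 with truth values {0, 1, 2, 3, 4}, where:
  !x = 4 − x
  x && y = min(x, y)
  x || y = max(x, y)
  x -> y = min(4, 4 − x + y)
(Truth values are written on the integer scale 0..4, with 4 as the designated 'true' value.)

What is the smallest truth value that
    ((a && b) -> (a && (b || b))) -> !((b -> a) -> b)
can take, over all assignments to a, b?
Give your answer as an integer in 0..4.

0

Take a = 0, b = 2:
a && b = 0 && 2 = 0
b || b = 2 || 2 = 2
a && (b || b) = 0 && 2 = 0
(a && b) -> (a && (b || b)) = 0 -> 0 = 4
b -> a = 2 -> 0 = 2
(b -> a) -> b = 2 -> 2 = 4
!((b -> a) -> b) = !4 = 0
((a && b) -> (a && (b || b))) -> !((b -> a) -> b) = 4 -> 0 = 0
No assignment yields a value below 0, so this is the minimum.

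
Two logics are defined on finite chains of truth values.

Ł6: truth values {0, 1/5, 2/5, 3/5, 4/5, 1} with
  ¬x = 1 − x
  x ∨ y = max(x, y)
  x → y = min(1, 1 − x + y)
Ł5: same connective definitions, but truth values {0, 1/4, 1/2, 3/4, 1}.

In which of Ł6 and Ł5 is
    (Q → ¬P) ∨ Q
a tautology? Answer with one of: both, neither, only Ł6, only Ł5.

In Ł6: at P = 2/5, Q = 4/5 the value is 4/5 — not a tautology.
In Ł5: at P = 1/2, Q = 3/4 the value is 3/4 — not a tautology.

neither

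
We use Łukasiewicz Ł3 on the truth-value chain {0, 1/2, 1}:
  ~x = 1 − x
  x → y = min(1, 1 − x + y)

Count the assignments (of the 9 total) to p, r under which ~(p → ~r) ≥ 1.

p = 0, r = 0 ↦ 0  <
p = 0, r = 1/2 ↦ 0  <
p = 0, r = 1 ↦ 0  <
p = 1/2, r = 0 ↦ 0  <
p = 1/2, r = 1/2 ↦ 0  <
p = 1/2, r = 1 ↦ 1/2  <
p = 1, r = 0 ↦ 0  <
p = 1, r = 1/2 ↦ 1/2  <
p = 1, r = 1 ↦ 1  ≥
So 1 of the 9 assignments meets the threshold.

1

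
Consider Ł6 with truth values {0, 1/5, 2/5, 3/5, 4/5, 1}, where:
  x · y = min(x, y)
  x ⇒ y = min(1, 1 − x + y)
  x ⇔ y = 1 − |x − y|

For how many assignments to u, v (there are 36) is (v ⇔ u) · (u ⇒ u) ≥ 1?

6

value 1: 6 assignments (counts)
value 4/5: 10 assignments
value 3/5: 8 assignments
value 2/5: 6 assignments
value 1/5: 4 assignments
value 0: 2 assignments
So 6 of the 36 assignments meet the threshold.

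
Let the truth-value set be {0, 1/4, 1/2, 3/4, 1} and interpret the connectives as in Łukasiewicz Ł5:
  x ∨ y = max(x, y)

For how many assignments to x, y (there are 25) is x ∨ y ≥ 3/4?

16

value 1: 9 assignments (counts)
value 3/4: 7 assignments (counts)
value 1/2: 5 assignments
value 1/4: 3 assignments
value 0: 1 assignment
So 16 of the 25 assignments meet the threshold.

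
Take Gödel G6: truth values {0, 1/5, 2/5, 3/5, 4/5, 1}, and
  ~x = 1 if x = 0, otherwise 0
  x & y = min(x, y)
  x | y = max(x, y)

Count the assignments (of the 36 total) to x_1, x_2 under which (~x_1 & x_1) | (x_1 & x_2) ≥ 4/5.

value 1: 1 assignment (counts)
value 4/5: 3 assignments (counts)
value 3/5: 5 assignments
value 2/5: 7 assignments
value 1/5: 9 assignments
value 0: 11 assignments
So 4 of the 36 assignments meet the threshold.

4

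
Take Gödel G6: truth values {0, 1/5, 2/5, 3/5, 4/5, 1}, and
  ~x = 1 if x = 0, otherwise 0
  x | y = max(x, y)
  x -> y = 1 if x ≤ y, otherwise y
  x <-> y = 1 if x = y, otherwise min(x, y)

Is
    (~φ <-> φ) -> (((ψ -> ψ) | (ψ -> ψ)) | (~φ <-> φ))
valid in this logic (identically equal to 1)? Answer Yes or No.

Yes

At φ = 2/5, ψ = 2/5, for instance:
~φ = ~2/5 = 0
~φ <-> φ = 0 <-> 2/5 = 0
ψ -> ψ = 2/5 -> 2/5 = 1
ψ -> ψ = 2/5 -> 2/5 = 1
(ψ -> ψ) | (ψ -> ψ) = 1 | 1 = 1
((ψ -> ψ) | (ψ -> ψ)) | (~φ <-> φ) = 1 | 0 = 1
(~φ <-> φ) -> (((ψ -> ψ) | (ψ -> ψ)) | (~φ <-> φ)) = 0 -> 1 = 1
and checking the remaining 35 assignments likewise gives ≥ 1 in every case.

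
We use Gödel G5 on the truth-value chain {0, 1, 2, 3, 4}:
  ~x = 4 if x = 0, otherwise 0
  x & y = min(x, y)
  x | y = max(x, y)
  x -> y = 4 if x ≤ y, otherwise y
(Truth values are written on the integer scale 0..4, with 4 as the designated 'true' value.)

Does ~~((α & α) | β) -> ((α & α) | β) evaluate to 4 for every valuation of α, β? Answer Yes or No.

Counterexample: take α = 0, β = 1.
α & α = 0 & 0 = 0
(α & α) | β = 0 | 1 = 1
~((α & α) | β) = ~1 = 0
~~((α & α) | β) = ~0 = 4
~~((α & α) | β) -> ((α & α) | β) = 4 -> 1 = 1
This gives 1 ≠ 4.

No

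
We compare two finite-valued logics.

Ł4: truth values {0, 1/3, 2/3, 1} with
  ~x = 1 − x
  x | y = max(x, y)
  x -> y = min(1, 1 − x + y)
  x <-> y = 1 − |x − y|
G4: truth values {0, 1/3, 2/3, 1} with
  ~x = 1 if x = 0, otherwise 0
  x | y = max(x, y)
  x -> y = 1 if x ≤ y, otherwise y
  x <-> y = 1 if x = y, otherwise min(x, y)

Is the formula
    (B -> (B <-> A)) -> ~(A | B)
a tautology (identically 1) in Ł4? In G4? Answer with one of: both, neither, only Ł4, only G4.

In Ł4: at A = 0, B = 1/3 the value is 2/3 — not a tautology.
In G4: at A = 1/3, B = 0 the value is 0 — not a tautology.

neither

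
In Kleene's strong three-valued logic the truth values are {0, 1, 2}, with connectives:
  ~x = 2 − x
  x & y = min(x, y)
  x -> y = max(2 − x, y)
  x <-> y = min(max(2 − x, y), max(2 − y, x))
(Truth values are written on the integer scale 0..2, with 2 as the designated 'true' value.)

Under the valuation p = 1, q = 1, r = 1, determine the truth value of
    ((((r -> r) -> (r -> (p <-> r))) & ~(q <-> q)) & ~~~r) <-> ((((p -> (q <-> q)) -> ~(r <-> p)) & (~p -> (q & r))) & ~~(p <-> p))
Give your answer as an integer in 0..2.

r -> r = 1 -> 1 = 1
p <-> r = 1 <-> 1 = 1
r -> (p <-> r) = 1 -> 1 = 1
(r -> r) -> (r -> (p <-> r)) = 1 -> 1 = 1
q <-> q = 1 <-> 1 = 1
~(q <-> q) = ~1 = 1
((r -> r) -> (r -> (p <-> r))) & ~(q <-> q) = 1 & 1 = 1
~r = ~1 = 1
~~r = ~1 = 1
~~~r = ~1 = 1
(((r -> r) -> (r -> (p <-> r))) & ~(q <-> q)) & ~~~r = 1 & 1 = 1
q <-> q = 1 <-> 1 = 1
p -> (q <-> q) = 1 -> 1 = 1
r <-> p = 1 <-> 1 = 1
~(r <-> p) = ~1 = 1
(p -> (q <-> q)) -> ~(r <-> p) = 1 -> 1 = 1
~p = ~1 = 1
q & r = 1 & 1 = 1
~p -> (q & r) = 1 -> 1 = 1
((p -> (q <-> q)) -> ~(r <-> p)) & (~p -> (q & r)) = 1 & 1 = 1
p <-> p = 1 <-> 1 = 1
~(p <-> p) = ~1 = 1
~~(p <-> p) = ~1 = 1
(((p -> (q <-> q)) -> ~(r <-> p)) & (~p -> (q & r))) & ~~(p <-> p) = 1 & 1 = 1
((((r -> r) -> (r -> (p <-> r))) & ~(q <-> q)) & ~~~r) <-> ((((p -> (q <-> q)) -> ~(r <-> p)) & (~p -> (q & r))) & ~~(p <-> p)) = 1 <-> 1 = 1

1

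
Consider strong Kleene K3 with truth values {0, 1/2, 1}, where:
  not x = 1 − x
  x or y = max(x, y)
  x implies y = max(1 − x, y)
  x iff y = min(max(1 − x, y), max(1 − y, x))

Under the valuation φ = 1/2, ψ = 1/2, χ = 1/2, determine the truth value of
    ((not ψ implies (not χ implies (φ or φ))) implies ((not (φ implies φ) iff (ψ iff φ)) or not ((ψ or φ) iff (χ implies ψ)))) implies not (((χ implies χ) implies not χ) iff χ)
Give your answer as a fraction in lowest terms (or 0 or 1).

1/2

not ψ = not 1/2 = 1/2
not χ = not 1/2 = 1/2
φ or φ = 1/2 or 1/2 = 1/2
not χ implies (φ or φ) = 1/2 implies 1/2 = 1/2
not ψ implies (not χ implies (φ or φ)) = 1/2 implies 1/2 = 1/2
φ implies φ = 1/2 implies 1/2 = 1/2
not (φ implies φ) = not 1/2 = 1/2
ψ iff φ = 1/2 iff 1/2 = 1/2
not (φ implies φ) iff (ψ iff φ) = 1/2 iff 1/2 = 1/2
ψ or φ = 1/2 or 1/2 = 1/2
χ implies ψ = 1/2 implies 1/2 = 1/2
(ψ or φ) iff (χ implies ψ) = 1/2 iff 1/2 = 1/2
not ((ψ or φ) iff (χ implies ψ)) = not 1/2 = 1/2
(not (φ implies φ) iff (ψ iff φ)) or not ((ψ or φ) iff (χ implies ψ)) = 1/2 or 1/2 = 1/2
(not ψ implies (not χ implies (φ or φ))) implies ((not (φ implies φ) iff (ψ iff φ)) or not ((ψ or φ) iff (χ implies ψ))) = 1/2 implies 1/2 = 1/2
χ implies χ = 1/2 implies 1/2 = 1/2
not χ = not 1/2 = 1/2
(χ implies χ) implies not χ = 1/2 implies 1/2 = 1/2
((χ implies χ) implies not χ) iff χ = 1/2 iff 1/2 = 1/2
not (((χ implies χ) implies not χ) iff χ) = not 1/2 = 1/2
((not ψ implies (not χ implies (φ or φ))) implies ((not (φ implies φ) iff (ψ iff φ)) or not ((ψ or φ) iff (χ implies ψ)))) implies not (((χ implies χ) implies not χ) iff χ) = 1/2 implies 1/2 = 1/2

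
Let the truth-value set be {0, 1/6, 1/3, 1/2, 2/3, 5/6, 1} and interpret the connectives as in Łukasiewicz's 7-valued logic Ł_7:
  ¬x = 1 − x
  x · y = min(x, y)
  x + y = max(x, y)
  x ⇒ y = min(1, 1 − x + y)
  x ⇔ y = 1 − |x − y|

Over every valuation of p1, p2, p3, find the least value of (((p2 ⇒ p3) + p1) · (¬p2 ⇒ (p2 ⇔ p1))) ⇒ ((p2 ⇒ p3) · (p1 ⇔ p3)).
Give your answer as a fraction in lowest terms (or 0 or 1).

Take p1 = 0, p2 = 0, p3 = 1:
p2 ⇒ p3 = 0 ⇒ 1 = 1
(p2 ⇒ p3) + p1 = 1 + 0 = 1
¬p2 = ¬0 = 1
p2 ⇔ p1 = 0 ⇔ 0 = 1
¬p2 ⇒ (p2 ⇔ p1) = 1 ⇒ 1 = 1
((p2 ⇒ p3) + p1) · (¬p2 ⇒ (p2 ⇔ p1)) = 1 · 1 = 1
p2 ⇒ p3 = 0 ⇒ 1 = 1
p1 ⇔ p3 = 0 ⇔ 1 = 0
(p2 ⇒ p3) · (p1 ⇔ p3) = 1 · 0 = 0
(((p2 ⇒ p3) + p1) · (¬p2 ⇒ (p2 ⇔ p1))) ⇒ ((p2 ⇒ p3) · (p1 ⇔ p3)) = 1 ⇒ 0 = 0
No assignment yields a value below 0, so this is the minimum.

0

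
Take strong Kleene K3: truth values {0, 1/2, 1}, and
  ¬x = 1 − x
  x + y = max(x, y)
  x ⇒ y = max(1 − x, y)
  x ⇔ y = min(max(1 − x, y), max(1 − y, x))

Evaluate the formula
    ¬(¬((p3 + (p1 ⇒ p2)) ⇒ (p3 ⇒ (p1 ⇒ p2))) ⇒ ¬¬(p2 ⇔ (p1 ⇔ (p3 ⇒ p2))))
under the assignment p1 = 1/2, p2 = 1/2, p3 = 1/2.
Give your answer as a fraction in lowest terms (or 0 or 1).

p1 ⇒ p2 = 1/2 ⇒ 1/2 = 1/2
p3 + (p1 ⇒ p2) = 1/2 + 1/2 = 1/2
p1 ⇒ p2 = 1/2 ⇒ 1/2 = 1/2
p3 ⇒ (p1 ⇒ p2) = 1/2 ⇒ 1/2 = 1/2
(p3 + (p1 ⇒ p2)) ⇒ (p3 ⇒ (p1 ⇒ p2)) = 1/2 ⇒ 1/2 = 1/2
¬((p3 + (p1 ⇒ p2)) ⇒ (p3 ⇒ (p1 ⇒ p2))) = ¬1/2 = 1/2
p3 ⇒ p2 = 1/2 ⇒ 1/2 = 1/2
p1 ⇔ (p3 ⇒ p2) = 1/2 ⇔ 1/2 = 1/2
p2 ⇔ (p1 ⇔ (p3 ⇒ p2)) = 1/2 ⇔ 1/2 = 1/2
¬(p2 ⇔ (p1 ⇔ (p3 ⇒ p2))) = ¬1/2 = 1/2
¬¬(p2 ⇔ (p1 ⇔ (p3 ⇒ p2))) = ¬1/2 = 1/2
¬((p3 + (p1 ⇒ p2)) ⇒ (p3 ⇒ (p1 ⇒ p2))) ⇒ ¬¬(p2 ⇔ (p1 ⇔ (p3 ⇒ p2))) = 1/2 ⇒ 1/2 = 1/2
¬(¬((p3 + (p1 ⇒ p2)) ⇒ (p3 ⇒ (p1 ⇒ p2))) ⇒ ¬¬(p2 ⇔ (p1 ⇔ (p3 ⇒ p2)))) = ¬1/2 = 1/2

1/2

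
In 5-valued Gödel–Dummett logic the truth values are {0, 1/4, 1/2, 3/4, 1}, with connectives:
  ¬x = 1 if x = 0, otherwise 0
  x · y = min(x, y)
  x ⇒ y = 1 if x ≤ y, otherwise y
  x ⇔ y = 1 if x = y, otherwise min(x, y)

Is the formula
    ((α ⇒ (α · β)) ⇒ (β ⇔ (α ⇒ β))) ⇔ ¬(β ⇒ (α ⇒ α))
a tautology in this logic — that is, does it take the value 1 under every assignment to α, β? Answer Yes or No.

Counterexample: take α = 0, β = 1/4.
α · β = 0 · 1/4 = 0
α ⇒ (α · β) = 0 ⇒ 0 = 1
α ⇒ β = 0 ⇒ 1/4 = 1
β ⇔ (α ⇒ β) = 1/4 ⇔ 1 = 1/4
(α ⇒ (α · β)) ⇒ (β ⇔ (α ⇒ β)) = 1 ⇒ 1/4 = 1/4
α ⇒ α = 0 ⇒ 0 = 1
β ⇒ (α ⇒ α) = 1/4 ⇒ 1 = 1
¬(β ⇒ (α ⇒ α)) = ¬1 = 0
((α ⇒ (α · β)) ⇒ (β ⇔ (α ⇒ β))) ⇔ ¬(β ⇒ (α ⇒ α)) = 1/4 ⇔ 0 = 0
This gives 0 ≠ 1.

No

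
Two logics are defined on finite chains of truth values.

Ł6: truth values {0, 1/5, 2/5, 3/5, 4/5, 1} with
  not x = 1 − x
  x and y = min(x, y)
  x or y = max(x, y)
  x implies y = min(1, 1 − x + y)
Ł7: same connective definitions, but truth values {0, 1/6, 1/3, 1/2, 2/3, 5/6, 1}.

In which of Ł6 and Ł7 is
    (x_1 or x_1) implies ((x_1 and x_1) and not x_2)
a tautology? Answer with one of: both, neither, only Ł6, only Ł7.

neither

In Ł6: at x_1 = 1/5, x_2 = 1 the value is 4/5 — not a tautology.
In Ł7: at x_1 = 1/6, x_2 = 1 the value is 5/6 — not a tautology.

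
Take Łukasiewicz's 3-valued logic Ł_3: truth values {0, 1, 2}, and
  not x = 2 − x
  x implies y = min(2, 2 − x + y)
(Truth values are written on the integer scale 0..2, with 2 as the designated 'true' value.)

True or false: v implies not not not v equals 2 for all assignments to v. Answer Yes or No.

No

Counterexample: take v = 2.
not v = not 2 = 0
not not v = not 0 = 2
not not not v = not 2 = 0
v implies not not not v = 2 implies 0 = 0
This gives 0 ≠ 2.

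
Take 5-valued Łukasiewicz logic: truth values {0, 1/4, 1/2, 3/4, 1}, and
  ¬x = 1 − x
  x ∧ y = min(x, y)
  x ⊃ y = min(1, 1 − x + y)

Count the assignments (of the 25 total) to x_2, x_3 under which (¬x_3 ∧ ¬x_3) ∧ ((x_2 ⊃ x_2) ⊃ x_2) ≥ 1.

value 1: 1 assignment (counts)
value 3/4: 3 assignments
value 1/2: 5 assignments
value 1/4: 7 assignments
value 0: 9 assignments
So 1 of the 25 assignments meets the threshold.

1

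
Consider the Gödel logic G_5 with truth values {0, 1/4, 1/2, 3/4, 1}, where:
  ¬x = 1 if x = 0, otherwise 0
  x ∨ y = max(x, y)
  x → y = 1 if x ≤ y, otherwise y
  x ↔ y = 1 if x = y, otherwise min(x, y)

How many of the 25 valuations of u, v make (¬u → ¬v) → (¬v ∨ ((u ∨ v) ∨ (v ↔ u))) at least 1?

19

value 1: 19 assignments (counts)
value 3/4: 4 assignments
value 1/2: 2 assignments
So 19 of the 25 assignments meet the threshold.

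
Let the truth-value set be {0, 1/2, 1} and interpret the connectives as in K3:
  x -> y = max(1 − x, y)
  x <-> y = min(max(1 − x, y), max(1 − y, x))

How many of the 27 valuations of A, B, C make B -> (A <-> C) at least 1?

value 1: 13 assignments (counts)
value 1/2: 12 assignments
value 0: 2 assignments
So 13 of the 27 assignments meet the threshold.

13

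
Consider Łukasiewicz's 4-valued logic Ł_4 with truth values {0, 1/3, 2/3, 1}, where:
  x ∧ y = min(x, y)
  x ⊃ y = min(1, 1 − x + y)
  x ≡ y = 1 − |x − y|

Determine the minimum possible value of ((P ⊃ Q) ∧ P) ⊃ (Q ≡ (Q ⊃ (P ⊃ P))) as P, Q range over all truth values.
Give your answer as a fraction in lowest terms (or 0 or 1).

2/3

Take P = 1/3, Q = 0:
P ⊃ Q = 1/3 ⊃ 0 = 2/3
(P ⊃ Q) ∧ P = 2/3 ∧ 1/3 = 1/3
P ⊃ P = 1/3 ⊃ 1/3 = 1
Q ⊃ (P ⊃ P) = 0 ⊃ 1 = 1
Q ≡ (Q ⊃ (P ⊃ P)) = 0 ≡ 1 = 0
((P ⊃ Q) ∧ P) ⊃ (Q ≡ (Q ⊃ (P ⊃ P))) = 1/3 ⊃ 0 = 2/3
No assignment yields a value below 2/3, so this is the minimum.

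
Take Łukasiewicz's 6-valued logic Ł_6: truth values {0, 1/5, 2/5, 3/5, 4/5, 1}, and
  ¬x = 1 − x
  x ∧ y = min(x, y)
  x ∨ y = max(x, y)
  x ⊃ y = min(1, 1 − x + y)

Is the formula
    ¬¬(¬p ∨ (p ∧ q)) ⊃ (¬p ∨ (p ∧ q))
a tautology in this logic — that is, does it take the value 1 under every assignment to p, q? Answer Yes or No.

Yes

At p = 2/5, q = 2/5, for instance:
¬p = ¬2/5 = 3/5
p ∧ q = 2/5 ∧ 2/5 = 2/5
¬p ∨ (p ∧ q) = 3/5 ∨ 2/5 = 3/5
¬(¬p ∨ (p ∧ q)) = ¬3/5 = 2/5
¬¬(¬p ∨ (p ∧ q)) = ¬2/5 = 3/5
¬¬(¬p ∨ (p ∧ q)) ⊃ (¬p ∨ (p ∧ q)) = 3/5 ⊃ 3/5 = 1
and checking the remaining 35 assignments likewise gives ≥ 1 in every case.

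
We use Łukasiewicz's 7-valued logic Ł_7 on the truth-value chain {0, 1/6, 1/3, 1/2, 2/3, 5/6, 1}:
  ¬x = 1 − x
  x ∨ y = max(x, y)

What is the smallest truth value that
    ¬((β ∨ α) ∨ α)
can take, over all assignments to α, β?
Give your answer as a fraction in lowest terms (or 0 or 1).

0

Take α = 0, β = 1:
β ∨ α = 1 ∨ 0 = 1
(β ∨ α) ∨ α = 1 ∨ 0 = 1
¬((β ∨ α) ∨ α) = ¬1 = 0
No assignment yields a value below 0, so this is the minimum.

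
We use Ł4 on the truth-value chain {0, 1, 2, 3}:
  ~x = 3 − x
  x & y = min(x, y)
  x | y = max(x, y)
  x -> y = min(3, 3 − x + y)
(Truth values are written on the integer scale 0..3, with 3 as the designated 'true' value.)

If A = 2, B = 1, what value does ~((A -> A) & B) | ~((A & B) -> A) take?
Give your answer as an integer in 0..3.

A -> A = 2 -> 2 = 3
(A -> A) & B = 3 & 1 = 1
~((A -> A) & B) = ~1 = 2
A & B = 2 & 1 = 1
(A & B) -> A = 1 -> 2 = 3
~((A & B) -> A) = ~3 = 0
~((A -> A) & B) | ~((A & B) -> A) = 2 | 0 = 2

2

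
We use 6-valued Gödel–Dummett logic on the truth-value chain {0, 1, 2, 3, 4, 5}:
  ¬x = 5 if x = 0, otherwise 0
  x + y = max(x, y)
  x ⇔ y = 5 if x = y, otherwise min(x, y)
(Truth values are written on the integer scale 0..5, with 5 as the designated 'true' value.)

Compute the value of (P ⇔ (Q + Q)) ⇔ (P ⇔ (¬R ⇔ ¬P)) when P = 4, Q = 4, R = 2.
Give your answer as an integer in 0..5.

Q + Q = 4 + 4 = 4
P ⇔ (Q + Q) = 4 ⇔ 4 = 5
¬R = ¬2 = 0
¬P = ¬4 = 0
¬R ⇔ ¬P = 0 ⇔ 0 = 5
P ⇔ (¬R ⇔ ¬P) = 4 ⇔ 5 = 4
(P ⇔ (Q + Q)) ⇔ (P ⇔ (¬R ⇔ ¬P)) = 5 ⇔ 4 = 4

4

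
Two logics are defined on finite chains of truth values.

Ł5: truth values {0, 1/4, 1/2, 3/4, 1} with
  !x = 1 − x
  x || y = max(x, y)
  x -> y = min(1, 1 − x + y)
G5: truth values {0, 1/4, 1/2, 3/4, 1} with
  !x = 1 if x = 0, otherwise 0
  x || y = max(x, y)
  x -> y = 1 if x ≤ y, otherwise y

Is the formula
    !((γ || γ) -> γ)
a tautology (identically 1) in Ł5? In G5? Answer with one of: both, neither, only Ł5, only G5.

In Ł5: at γ = 0 the value is 0 — not a tautology.
In G5: at γ = 0 the value is 0 — not a tautology.

neither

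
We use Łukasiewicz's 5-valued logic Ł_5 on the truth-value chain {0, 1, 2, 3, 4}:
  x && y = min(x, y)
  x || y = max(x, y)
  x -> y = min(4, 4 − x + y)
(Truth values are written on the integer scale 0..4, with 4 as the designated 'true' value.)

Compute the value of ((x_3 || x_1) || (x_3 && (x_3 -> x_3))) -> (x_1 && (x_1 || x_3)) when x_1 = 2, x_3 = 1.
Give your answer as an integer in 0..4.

4

x_3 || x_1 = 1 || 2 = 2
x_3 -> x_3 = 1 -> 1 = 4
x_3 && (x_3 -> x_3) = 1 && 4 = 1
(x_3 || x_1) || (x_3 && (x_3 -> x_3)) = 2 || 1 = 2
x_1 || x_3 = 2 || 1 = 2
x_1 && (x_1 || x_3) = 2 && 2 = 2
((x_3 || x_1) || (x_3 && (x_3 -> x_3))) -> (x_1 && (x_1 || x_3)) = 2 -> 2 = 4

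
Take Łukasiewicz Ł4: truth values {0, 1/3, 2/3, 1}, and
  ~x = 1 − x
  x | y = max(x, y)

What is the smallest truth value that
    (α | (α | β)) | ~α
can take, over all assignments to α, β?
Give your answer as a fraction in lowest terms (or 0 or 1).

Take α = 1/3, β = 0:
α | β = 1/3 | 0 = 1/3
α | (α | β) = 1/3 | 1/3 = 1/3
~α = ~1/3 = 2/3
(α | (α | β)) | ~α = 1/3 | 2/3 = 2/3
No assignment yields a value below 2/3, so this is the minimum.

2/3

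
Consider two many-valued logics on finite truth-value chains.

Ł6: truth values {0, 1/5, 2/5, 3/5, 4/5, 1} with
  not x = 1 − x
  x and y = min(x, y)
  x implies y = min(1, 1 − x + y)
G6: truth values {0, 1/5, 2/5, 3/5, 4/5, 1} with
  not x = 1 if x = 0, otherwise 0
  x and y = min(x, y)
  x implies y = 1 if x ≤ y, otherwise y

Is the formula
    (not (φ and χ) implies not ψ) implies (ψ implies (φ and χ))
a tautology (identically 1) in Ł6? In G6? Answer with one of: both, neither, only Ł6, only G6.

In Ł6: every assignment gives 1 — tautology.
In G6: at φ = 1/5, ψ = 2/5, χ = 1/5 the value is 1/5 — not a tautology.

only Ł6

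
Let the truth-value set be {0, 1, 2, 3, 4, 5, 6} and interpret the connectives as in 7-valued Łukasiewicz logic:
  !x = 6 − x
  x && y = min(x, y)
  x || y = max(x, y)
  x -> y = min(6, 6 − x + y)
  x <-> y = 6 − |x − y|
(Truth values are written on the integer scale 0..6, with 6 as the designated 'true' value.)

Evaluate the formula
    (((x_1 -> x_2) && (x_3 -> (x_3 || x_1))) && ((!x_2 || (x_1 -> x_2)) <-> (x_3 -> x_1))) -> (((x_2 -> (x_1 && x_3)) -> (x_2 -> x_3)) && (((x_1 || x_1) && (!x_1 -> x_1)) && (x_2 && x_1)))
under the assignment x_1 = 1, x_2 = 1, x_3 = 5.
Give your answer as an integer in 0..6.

x_1 -> x_2 = 1 -> 1 = 6
x_3 || x_1 = 5 || 1 = 5
x_3 -> (x_3 || x_1) = 5 -> 5 = 6
(x_1 -> x_2) && (x_3 -> (x_3 || x_1)) = 6 && 6 = 6
!x_2 = !1 = 5
x_1 -> x_2 = 1 -> 1 = 6
!x_2 || (x_1 -> x_2) = 5 || 6 = 6
x_3 -> x_1 = 5 -> 1 = 2
(!x_2 || (x_1 -> x_2)) <-> (x_3 -> x_1) = 6 <-> 2 = 2
((x_1 -> x_2) && (x_3 -> (x_3 || x_1))) && ((!x_2 || (x_1 -> x_2)) <-> (x_3 -> x_1)) = 6 && 2 = 2
x_1 && x_3 = 1 && 5 = 1
x_2 -> (x_1 && x_3) = 1 -> 1 = 6
x_2 -> x_3 = 1 -> 5 = 6
(x_2 -> (x_1 && x_3)) -> (x_2 -> x_3) = 6 -> 6 = 6
x_1 || x_1 = 1 || 1 = 1
!x_1 = !1 = 5
!x_1 -> x_1 = 5 -> 1 = 2
(x_1 || x_1) && (!x_1 -> x_1) = 1 && 2 = 1
x_2 && x_1 = 1 && 1 = 1
((x_1 || x_1) && (!x_1 -> x_1)) && (x_2 && x_1) = 1 && 1 = 1
((x_2 -> (x_1 && x_3)) -> (x_2 -> x_3)) && (((x_1 || x_1) && (!x_1 -> x_1)) && (x_2 && x_1)) = 6 && 1 = 1
(((x_1 -> x_2) && (x_3 -> (x_3 || x_1))) && ((!x_2 || (x_1 -> x_2)) <-> (x_3 -> x_1))) -> (((x_2 -> (x_1 && x_3)) -> (x_2 -> x_3)) && (((x_1 || x_1) && (!x_1 -> x_1)) && (x_2 && x_1))) = 2 -> 1 = 5

5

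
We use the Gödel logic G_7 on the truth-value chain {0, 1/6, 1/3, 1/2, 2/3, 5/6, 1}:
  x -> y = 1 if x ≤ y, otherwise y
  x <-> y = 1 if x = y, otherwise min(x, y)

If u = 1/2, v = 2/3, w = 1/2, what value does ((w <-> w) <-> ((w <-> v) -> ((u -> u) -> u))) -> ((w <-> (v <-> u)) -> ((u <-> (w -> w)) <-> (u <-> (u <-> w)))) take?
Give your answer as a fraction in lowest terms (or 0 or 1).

1

w <-> w = 1/2 <-> 1/2 = 1
w <-> v = 1/2 <-> 2/3 = 1/2
u -> u = 1/2 -> 1/2 = 1
(u -> u) -> u = 1 -> 1/2 = 1/2
(w <-> v) -> ((u -> u) -> u) = 1/2 -> 1/2 = 1
(w <-> w) <-> ((w <-> v) -> ((u -> u) -> u)) = 1 <-> 1 = 1
v <-> u = 2/3 <-> 1/2 = 1/2
w <-> (v <-> u) = 1/2 <-> 1/2 = 1
w -> w = 1/2 -> 1/2 = 1
u <-> (w -> w) = 1/2 <-> 1 = 1/2
u <-> w = 1/2 <-> 1/2 = 1
u <-> (u <-> w) = 1/2 <-> 1 = 1/2
(u <-> (w -> w)) <-> (u <-> (u <-> w)) = 1/2 <-> 1/2 = 1
(w <-> (v <-> u)) -> ((u <-> (w -> w)) <-> (u <-> (u <-> w))) = 1 -> 1 = 1
((w <-> w) <-> ((w <-> v) -> ((u -> u) -> u))) -> ((w <-> (v <-> u)) -> ((u <-> (w -> w)) <-> (u <-> (u <-> w)))) = 1 -> 1 = 1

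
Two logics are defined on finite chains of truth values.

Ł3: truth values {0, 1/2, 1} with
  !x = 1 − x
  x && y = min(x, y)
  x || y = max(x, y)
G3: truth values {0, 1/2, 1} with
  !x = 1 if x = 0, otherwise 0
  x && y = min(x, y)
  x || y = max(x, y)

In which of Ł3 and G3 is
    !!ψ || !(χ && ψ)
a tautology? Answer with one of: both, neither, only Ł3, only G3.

only G3

In Ł3: at ψ = 1/2, χ = 1/2 the value is 1/2 — not a tautology.
In G3: every assignment gives 1 — tautology.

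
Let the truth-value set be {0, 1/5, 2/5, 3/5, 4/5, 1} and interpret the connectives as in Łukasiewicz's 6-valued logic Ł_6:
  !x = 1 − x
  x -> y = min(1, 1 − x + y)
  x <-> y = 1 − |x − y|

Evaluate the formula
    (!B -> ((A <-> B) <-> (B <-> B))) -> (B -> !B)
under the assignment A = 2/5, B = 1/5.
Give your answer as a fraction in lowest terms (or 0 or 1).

!B = !1/5 = 4/5
A <-> B = 2/5 <-> 1/5 = 4/5
B <-> B = 1/5 <-> 1/5 = 1
(A <-> B) <-> (B <-> B) = 4/5 <-> 1 = 4/5
!B -> ((A <-> B) <-> (B <-> B)) = 4/5 -> 4/5 = 1
!B = !1/5 = 4/5
B -> !B = 1/5 -> 4/5 = 1
(!B -> ((A <-> B) <-> (B <-> B))) -> (B -> !B) = 1 -> 1 = 1

1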